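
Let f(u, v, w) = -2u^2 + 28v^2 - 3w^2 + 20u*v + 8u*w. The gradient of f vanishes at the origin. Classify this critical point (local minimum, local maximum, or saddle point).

The Hessian at the origin is H = [[-4, 20, 8], [20, 56, 0], [8, 0, -6]].
An LDLᵀ factorisation of H has diagonal entries -4, 156, -10/39.
That gives 1 positive, 2 negative pivots.
H is indefinite, so the origin is a saddle point.

saddle point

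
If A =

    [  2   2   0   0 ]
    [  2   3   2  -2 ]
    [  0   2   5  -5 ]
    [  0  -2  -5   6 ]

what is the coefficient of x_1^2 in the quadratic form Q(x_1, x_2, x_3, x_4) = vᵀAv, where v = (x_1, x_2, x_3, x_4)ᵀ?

2

The coefficient of x_1^2 is the diagonal entry A[1,1] = 2.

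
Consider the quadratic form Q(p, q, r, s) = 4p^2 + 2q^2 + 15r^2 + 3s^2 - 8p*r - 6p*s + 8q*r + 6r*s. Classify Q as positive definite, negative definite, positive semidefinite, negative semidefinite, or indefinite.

The symmetric matrix of Q is A = [[4, 0, -4, -3], [0, 2, 4, 0], [-4, 4, 15, 3], [-3, 0, 3, 3]].
Leading principal minors: Δ_1 = 4, Δ_2 = 8, Δ_3 = 24, Δ_4 = 18.
All leading principal minors are positive, so by Sylvester's criterion Q is positive definite.

positive definite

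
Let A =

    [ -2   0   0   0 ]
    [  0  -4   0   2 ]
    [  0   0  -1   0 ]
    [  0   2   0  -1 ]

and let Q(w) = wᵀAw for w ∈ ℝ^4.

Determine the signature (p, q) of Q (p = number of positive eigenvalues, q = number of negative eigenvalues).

(0, 3)

Row-reducing A symmetrically gives the diagonal entries -2, -4, -1, 0.
That gives 3 negative, 1 zero pivots.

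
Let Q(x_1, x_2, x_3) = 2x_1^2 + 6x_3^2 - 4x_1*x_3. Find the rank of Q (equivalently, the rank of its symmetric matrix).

The symmetric matrix is A = [[2, 0, -2], [0, 0, 0], [-2, 0, 6]].
Congruent diagonalization of A (simultaneous row and column reduction) yields pivots 2, 0, 4.
That gives 2 positive, 1 zero pivots.
The rank is the number of nonzero pivots: 2.

2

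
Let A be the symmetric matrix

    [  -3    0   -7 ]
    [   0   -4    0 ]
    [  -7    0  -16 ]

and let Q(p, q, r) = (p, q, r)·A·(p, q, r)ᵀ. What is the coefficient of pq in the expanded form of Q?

0

The coefficient of pq is A[1,2] + A[2,1] = 2·0 = 0.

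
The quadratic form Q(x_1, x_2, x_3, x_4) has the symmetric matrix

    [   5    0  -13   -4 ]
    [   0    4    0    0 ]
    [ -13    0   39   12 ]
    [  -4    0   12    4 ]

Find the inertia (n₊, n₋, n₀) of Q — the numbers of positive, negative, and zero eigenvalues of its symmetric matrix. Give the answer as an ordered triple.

Congruent diagonalization of A (simultaneous row and column reduction) yields pivots 5, 4, 26/5, 4/13.
So there are 4 positive pivots.

(4, 0, 0)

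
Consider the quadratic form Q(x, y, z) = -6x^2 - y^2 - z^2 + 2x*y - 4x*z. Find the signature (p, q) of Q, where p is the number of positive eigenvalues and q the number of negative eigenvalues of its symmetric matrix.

(0, 3)

The associated matrix is A = [[-6, 1, -2], [1, -1, 0], [-2, 0, -1]].
An LDLᵀ factorisation of A has diagonal entries -6, -5/6, -1/5.
That gives 3 negative pivots.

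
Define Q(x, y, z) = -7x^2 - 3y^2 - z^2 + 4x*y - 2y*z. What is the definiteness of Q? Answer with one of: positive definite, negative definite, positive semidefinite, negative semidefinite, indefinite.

The symmetric matrix of Q is A = [[-7, 2, 0], [2, -3, -1], [0, -1, -1]].
Leading principal minors: Δ_1 = -7, Δ_2 = 17, Δ_3 = -10.
The signs alternate starting with Δ_1 < 0, so by Sylvester's criterion Q is negative definite.

negative definite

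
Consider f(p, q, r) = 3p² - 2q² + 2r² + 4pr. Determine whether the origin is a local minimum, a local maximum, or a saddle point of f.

The Hessian at the origin is H = [[6, 0, 4], [0, -4, 0], [4, 0, 4]].
Congruent diagonalization of H (simultaneous row and column reduction) yields pivots 6, -4, 4/3.
That gives 2 positive, 1 negative pivots.
H is indefinite, so the origin is a saddle point.

saddle point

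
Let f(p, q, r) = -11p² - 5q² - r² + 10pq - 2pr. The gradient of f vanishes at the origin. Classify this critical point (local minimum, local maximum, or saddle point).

local maximum

The Hessian at the origin is H = [[-22, 10, -2], [10, -10, 0], [-2, 0, -2]].
Symmetric row and column elimination reduces H to a congruent diagonal form with pivots -22, -60/11, -5/3.
Counting signs: 3 negative.
H is negative definite, so the origin is a strict local maximum.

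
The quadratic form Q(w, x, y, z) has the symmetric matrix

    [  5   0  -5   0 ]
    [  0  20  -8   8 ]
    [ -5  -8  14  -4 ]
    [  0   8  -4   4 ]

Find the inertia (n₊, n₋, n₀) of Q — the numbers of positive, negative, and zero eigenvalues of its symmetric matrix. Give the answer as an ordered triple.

(4, 0, 0)

Symmetric row and column elimination reduces A to a congruent diagonal form with pivots 5, 20, 29/5, 20/29.
Counting signs: 4 positive.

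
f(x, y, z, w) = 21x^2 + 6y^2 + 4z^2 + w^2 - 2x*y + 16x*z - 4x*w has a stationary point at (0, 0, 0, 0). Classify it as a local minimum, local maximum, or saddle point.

The Hessian at the origin is H = [[42, -2, 16, -4], [-2, 12, 0, 0], [16, 0, 8, 0], [-4, 0, 0, 2]].
Congruent diagonalization of H (simultaneous row and column reduction) yields pivots 42, 250/21, 232/125, 10/29.
Counting signs: 4 positive.
H is positive definite, so the origin is a strict local minimum.

local minimum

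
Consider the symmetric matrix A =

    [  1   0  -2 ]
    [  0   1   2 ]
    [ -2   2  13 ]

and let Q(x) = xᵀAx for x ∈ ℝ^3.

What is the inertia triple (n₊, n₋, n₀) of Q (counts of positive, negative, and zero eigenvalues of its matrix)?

An LDLᵀ factorisation of A has diagonal entries 1, 1, 5.
That gives 3 positive pivots.

(3, 0, 0)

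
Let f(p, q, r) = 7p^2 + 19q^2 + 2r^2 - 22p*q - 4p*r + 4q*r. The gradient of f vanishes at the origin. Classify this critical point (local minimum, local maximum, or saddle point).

local minimum

The Hessian at the origin is H = [[14, -22, -4], [-22, 38, 4], [-4, 4, 4]].
Row-reducing H symmetrically gives the diagonal entries 14, 24/7, 4/3.
Counting signs: 3 positive.
H is positive definite, so the origin is a strict local minimum.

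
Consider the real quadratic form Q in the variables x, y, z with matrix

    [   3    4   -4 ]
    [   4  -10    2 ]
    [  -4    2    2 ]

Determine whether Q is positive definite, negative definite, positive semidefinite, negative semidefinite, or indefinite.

Congruent diagonalization of A (simultaneous row and column reduction) yields pivots 3, -46/3, 4/23.
Counting signs: 2 positive, 1 negative.
Hence Q is indefinite.

indefinite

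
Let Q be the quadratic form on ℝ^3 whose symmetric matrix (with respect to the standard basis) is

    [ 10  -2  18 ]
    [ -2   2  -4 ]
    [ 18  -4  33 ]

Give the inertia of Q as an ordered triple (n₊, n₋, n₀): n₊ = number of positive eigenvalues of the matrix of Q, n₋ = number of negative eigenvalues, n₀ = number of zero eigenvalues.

Applying the same elementary operations to the rows and columns of A produces a congruent diagonal matrix with entries 10, 8/5, 1/2.
So there are 3 positive pivots.

(3, 0, 0)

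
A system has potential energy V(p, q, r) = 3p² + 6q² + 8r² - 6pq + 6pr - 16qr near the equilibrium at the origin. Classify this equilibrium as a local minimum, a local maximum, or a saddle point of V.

The Hessian at the origin is H = [[6, -6, 6], [-6, 12, -16], [6, -16, 16]].
Congruent diagonalization of H (simultaneous row and column reduction) yields pivots 6, 6, -20/3.
Counting signs: 2 positive, 1 negative.
H is indefinite, so the origin is a saddle point.

saddle point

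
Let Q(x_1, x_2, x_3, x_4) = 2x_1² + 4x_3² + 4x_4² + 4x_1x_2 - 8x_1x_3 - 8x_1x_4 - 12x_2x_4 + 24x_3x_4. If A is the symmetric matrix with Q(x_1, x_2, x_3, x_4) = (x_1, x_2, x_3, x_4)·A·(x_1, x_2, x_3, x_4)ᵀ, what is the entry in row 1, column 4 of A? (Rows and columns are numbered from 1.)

-4

The coefficient of x_1·x_4 in Q is -8. For a symmetric A this equals A[1,4] + A[4,1] = 2·A[1,4].
So A[1,4] = -8/2 = -4.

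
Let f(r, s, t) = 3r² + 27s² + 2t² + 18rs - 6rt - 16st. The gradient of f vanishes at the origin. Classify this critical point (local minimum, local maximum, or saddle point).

saddle point

The Hessian at the origin is H = [[6, 18, -6], [18, 54, -16], [-6, -16, 4]].
H is indefinite, so the origin is a saddle point.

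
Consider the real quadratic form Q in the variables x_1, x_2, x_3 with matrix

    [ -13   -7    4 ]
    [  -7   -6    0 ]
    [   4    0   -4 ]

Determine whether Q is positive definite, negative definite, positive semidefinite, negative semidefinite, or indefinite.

Symmetric row and column elimination reduces A to a congruent diagonal form with pivots -13, -29/13, -20/29.
That gives 3 negative pivots.
Hence Q is negative definite.

negative definite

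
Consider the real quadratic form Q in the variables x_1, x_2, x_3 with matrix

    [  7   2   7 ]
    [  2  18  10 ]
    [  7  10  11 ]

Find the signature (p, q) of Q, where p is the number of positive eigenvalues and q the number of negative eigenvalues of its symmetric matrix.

An LDLᵀ factorisation of A has diagonal entries 7, 122/7, 20/61.
That gives 3 positive pivots.

(3, 0)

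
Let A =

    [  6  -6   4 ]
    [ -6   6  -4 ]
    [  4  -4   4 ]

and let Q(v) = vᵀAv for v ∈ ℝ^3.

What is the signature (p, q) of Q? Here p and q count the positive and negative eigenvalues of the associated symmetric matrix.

(2, 0)

Applying the same elementary operations to the rows and columns of A produces a congruent diagonal matrix with entries 6, 0, 4/3.
So there are 2 positive, 1 zero pivots.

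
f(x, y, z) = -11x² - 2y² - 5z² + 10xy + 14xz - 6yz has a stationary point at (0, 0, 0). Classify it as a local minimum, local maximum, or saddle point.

saddle point

The Hessian at the origin is H = [[-22, 10, 14], [10, -4, -6], [14, -6, -10]].
Applying the same elementary operations to the rows and columns of H produces a congruent diagonal matrix with entries -22, 6/11, -4/3.
So there are 1 positive, 2 negative pivots.
H is indefinite, so the origin is a saddle point.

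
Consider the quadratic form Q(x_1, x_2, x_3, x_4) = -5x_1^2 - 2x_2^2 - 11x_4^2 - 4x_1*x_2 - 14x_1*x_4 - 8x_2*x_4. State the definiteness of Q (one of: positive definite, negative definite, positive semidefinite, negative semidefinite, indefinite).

Write A = [[-5, -2, 0, -7], [-2, -2, 0, -4], [0, 0, 0, 0], [-7, -4, 0, -11]].
Applying the same elementary operations to the rows and columns of A produces a congruent diagonal matrix with entries -5, -6/5, 0, 0.
Counting signs: 2 negative, 2 zero.
Hence Q is negative semidefinite.

negative semidefinite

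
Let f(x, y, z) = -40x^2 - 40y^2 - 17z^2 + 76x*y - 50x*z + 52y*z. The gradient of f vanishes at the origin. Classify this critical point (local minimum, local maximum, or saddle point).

The Hessian at the origin is H = [[-80, 76, -50], [76, -80, 52], [-50, 52, -34]].
An LDLᵀ factorisation of H has diagonal entries -80, -39/5, -2/13.
That gives 3 negative pivots.
H is negative definite, so the origin is a strict local maximum.

local maximum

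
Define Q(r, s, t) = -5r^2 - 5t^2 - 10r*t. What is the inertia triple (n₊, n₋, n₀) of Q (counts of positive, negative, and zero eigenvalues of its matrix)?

(0, 1, 2)

The symmetric matrix is A = [[-5, 0, -5], [0, 0, 0], [-5, 0, -5]].
Row-reducing A symmetrically gives the diagonal entries -5, 0, 0.
That gives 1 negative, 2 zero pivots.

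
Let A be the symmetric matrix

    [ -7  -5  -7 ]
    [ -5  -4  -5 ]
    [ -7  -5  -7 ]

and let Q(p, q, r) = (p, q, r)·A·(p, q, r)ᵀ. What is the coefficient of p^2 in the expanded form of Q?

-7

The coefficient of p^2 is the diagonal entry A[1,1] = -7.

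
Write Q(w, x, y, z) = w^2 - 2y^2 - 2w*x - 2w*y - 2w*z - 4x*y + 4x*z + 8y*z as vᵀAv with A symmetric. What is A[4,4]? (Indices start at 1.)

0

The coefficient of z^2 in Q is 0, and that is exactly A[4,4].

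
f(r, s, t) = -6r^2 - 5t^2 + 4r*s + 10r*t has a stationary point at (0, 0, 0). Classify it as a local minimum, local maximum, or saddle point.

The Hessian at the origin is H = [[-12, 4, 10], [4, 0, 0], [10, 0, -10]].
An LDLᵀ factorisation of H has diagonal entries -12, 4/3, -10.
That gives 1 positive, 2 negative pivots.
H is indefinite, so the origin is a saddle point.

saddle point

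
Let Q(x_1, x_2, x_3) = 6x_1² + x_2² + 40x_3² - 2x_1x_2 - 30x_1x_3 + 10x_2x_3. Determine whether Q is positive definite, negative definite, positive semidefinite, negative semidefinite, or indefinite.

indefinite

The associated matrix is A = [[6, -1, -15], [-1, 1, 5], [-15, 5, 40]].
Symmetric row and column elimination reduces A to a congruent diagonal form with pivots 6, 5/6, -5.
That gives 2 positive, 1 negative pivots.
Hence Q is indefinite.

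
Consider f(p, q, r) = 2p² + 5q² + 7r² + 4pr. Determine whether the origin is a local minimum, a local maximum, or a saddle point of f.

The Hessian at the origin is H = [[4, 0, 4], [0, 10, 0], [4, 0, 14]].
Congruent diagonalization of H (simultaneous row and column reduction) yields pivots 4, 10, 10.
That gives 3 positive pivots.
H is positive definite, so the origin is a strict local minimum.

local minimum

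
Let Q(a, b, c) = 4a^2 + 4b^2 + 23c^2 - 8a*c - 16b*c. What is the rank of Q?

3

The associated matrix is A = [[4, 0, -4], [0, 4, -8], [-4, -8, 23]].
Symmetric row and column elimination reduces A to a congruent diagonal form with pivots 4, 4, 3.
So there are 3 positive pivots.
The rank is the number of nonzero pivots: 3.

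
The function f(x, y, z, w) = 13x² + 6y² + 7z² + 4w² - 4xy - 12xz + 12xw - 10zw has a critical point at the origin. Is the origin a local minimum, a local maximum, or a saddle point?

The Hessian at the origin is H = [[26, -4, -12, 12], [-4, 12, 0, 0], [-12, 0, 14, -10], [12, 0, -10, 8]].
Congruent diagonalization of H (simultaneous row and column reduction) yields pivots 26, 148/13, 302/37, 6/151.
Counting signs: 4 positive.
H is positive definite, so the origin is a strict local minimum.

local minimum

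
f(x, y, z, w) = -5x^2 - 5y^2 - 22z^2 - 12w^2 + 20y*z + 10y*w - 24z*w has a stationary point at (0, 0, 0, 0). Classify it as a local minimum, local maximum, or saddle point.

local maximum

The Hessian at the origin is H = [[-10, 0, 0, 0], [0, -10, 20, 10], [0, 20, -44, -24], [0, 10, -24, -24]].
Applying the same elementary operations to the rows and columns of H produces a congruent diagonal matrix with entries -10, -10, -4, -10.
That gives 4 negative pivots.
H is negative definite, so the origin is a strict local maximum.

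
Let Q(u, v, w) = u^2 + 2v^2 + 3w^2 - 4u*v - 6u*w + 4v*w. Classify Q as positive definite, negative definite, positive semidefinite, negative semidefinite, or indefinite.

The symmetric matrix is A = [[1, -2, -3], [-2, 2, 2], [-3, 2, 3]].
An LDLᵀ factorisation of A has diagonal entries 1, -2, 2.
Counting signs: 2 positive, 1 negative.
Hence Q is indefinite.

indefinite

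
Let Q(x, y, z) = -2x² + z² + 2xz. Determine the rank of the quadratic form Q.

The symmetric matrix is A = [[-2, 0, 1], [0, 0, 0], [1, 0, 1]].
Row-reducing A symmetrically gives the diagonal entries -2, 0, 3/2.
So there are 1 positive, 1 negative, 1 zero pivots.
The rank is the number of nonzero pivots: 2.

2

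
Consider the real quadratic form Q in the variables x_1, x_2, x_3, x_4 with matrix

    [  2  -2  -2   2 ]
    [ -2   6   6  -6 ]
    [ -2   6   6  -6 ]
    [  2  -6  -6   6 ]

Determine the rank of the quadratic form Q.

Applying the same elementary operations to the rows and columns of A produces a congruent diagonal matrix with entries 2, 4, 0, 0.
Counting signs: 2 positive, 2 zero.
The rank is the number of nonzero pivots: 2.

2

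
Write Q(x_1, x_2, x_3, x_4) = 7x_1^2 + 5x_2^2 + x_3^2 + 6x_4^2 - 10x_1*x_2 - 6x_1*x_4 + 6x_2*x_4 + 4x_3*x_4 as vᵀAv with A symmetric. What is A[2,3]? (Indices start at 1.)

0

The coefficient of x_2·x_3 in Q is 0. For a symmetric A this equals A[2,3] + A[3,2] = 2·A[2,3].
So A[2,3] = 0/2 = 0.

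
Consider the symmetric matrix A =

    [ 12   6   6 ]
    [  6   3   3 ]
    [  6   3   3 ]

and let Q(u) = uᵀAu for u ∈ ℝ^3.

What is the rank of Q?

Congruent diagonalization of A (simultaneous row and column reduction) yields pivots 12, 0, 0.
That gives 1 positive, 2 zero pivots.
The rank is the number of nonzero pivots: 1.

1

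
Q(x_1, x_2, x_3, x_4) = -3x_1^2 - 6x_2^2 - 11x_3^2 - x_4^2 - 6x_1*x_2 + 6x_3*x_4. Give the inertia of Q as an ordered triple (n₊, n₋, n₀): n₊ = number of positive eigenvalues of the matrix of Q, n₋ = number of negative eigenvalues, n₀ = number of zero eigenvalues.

(0, 4, 0)

The symmetric matrix is A = [[-3, -3, 0, 0], [-3, -6, 0, 0], [0, 0, -11, 3], [0, 0, 3, -1]].
Applying the same elementary operations to the rows and columns of A produces a congruent diagonal matrix with entries -3, -3, -11, -2/11.
That gives 4 negative pivots.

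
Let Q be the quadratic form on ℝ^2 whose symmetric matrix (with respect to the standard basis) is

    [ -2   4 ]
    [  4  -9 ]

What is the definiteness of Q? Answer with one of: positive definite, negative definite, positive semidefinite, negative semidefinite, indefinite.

For the 2×2 matrix [[-2, 4], [4, -9]]: det = -2·-9 − (4)² = 2, trace = -11.
det > 0 so both eigenvalues share the sign of the trace; trace = -11 < 0 ⇒ both negative.

negative definite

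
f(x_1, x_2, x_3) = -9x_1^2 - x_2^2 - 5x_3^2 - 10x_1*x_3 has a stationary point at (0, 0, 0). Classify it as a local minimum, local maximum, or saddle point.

local maximum

The Hessian at the origin is H = [[-18, 0, -10], [0, -2, 0], [-10, 0, -10]].
Congruent diagonalization of H (simultaneous row and column reduction) yields pivots -18, -2, -40/9.
Counting signs: 3 negative.
H is negative definite, so the origin is a strict local maximum.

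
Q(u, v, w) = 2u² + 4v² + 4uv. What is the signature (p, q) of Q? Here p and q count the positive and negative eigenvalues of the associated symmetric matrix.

(2, 0)

Write A = [[2, 2, 0], [2, 4, 0], [0, 0, 0]].
Row-reducing A symmetrically gives the diagonal entries 2, 2, 0.
That gives 2 positive, 1 zero pivots.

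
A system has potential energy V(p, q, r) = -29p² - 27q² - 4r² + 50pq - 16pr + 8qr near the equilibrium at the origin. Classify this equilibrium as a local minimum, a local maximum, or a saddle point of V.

local maximum

The Hessian at the origin is H = [[-58, 50, -16], [50, -54, 8], [-16, 8, -8]].
Applying the same elementary operations to the rows and columns of H produces a congruent diagonal matrix with entries -58, -316/29, -40/79.
Counting signs: 3 negative.
H is negative definite, so the origin is a strict local maximum.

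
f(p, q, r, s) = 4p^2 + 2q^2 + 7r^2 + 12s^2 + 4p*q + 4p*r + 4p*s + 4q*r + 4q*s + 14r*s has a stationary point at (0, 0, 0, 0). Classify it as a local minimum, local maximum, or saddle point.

The Hessian at the origin is H = [[8, 4, 4, 4], [4, 4, 4, 4], [4, 4, 14, 14], [4, 4, 14, 24]].
Congruent diagonalization of H (simultaneous row and column reduction) yields pivots 8, 2, 10, 10.
That gives 4 positive pivots.
H is positive definite, so the origin is a strict local minimum.

local minimum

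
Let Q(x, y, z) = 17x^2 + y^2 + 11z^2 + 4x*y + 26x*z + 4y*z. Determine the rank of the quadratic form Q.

The symmetric matrix is A = [[17, 2, 13], [2, 1, 2], [13, 2, 11]].
An LDLᵀ factorisation of A has diagonal entries 17, 13/17, 10/13.
So there are 3 positive pivots.
The rank is the number of nonzero pivots: 3.

3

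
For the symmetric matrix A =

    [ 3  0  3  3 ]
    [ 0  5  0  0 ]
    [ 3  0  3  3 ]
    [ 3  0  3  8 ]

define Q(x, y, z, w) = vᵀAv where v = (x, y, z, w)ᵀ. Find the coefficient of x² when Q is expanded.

3

The coefficient of x² is the diagonal entry A[1,1] = 3.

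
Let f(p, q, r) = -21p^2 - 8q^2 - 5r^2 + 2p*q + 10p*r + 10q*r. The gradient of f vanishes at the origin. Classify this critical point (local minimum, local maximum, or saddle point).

The Hessian at the origin is H = [[-42, 2, 10], [2, -16, 10], [10, 10, -10]].
Row-reducing H symmetrically gives the diagonal entries -42, -334/21, -120/167.
That gives 3 negative pivots.
H is negative definite, so the origin is a strict local maximum.

local maximum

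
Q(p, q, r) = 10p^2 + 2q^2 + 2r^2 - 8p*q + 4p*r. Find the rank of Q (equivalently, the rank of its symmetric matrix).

2

The associated matrix is A = [[10, -4, 2], [-4, 2, 0], [2, 0, 2]].
Congruent diagonalization of A (simultaneous row and column reduction) yields pivots 10, 2/5, 0.
That gives 2 positive, 1 zero pivots.
The rank is the number of nonzero pivots: 2.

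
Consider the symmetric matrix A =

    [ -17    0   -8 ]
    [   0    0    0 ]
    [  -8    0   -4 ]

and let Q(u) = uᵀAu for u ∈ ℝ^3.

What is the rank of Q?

Symmetric row and column elimination reduces A to a congruent diagonal form with pivots -17, 0, -4/17.
So there are 2 negative, 1 zero pivots.
The rank is the number of nonzero pivots: 2.

2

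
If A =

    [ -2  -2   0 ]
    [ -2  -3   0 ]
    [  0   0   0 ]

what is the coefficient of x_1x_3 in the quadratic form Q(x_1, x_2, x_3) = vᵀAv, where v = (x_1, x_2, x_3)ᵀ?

0

The coefficient of x_1x_3 is A[1,3] + A[3,1] = 2·0 = 0.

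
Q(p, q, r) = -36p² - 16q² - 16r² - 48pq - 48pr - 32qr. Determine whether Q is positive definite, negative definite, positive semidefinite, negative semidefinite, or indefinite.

negative semidefinite

The associated matrix is A = [[-36, -24, -24], [-24, -16, -16], [-24, -16, -16]].
Symmetric row and column elimination reduces A to a congruent diagonal form with pivots -36, 0, 0.
That gives 1 negative, 2 zero pivots.
Hence Q is negative semidefinite.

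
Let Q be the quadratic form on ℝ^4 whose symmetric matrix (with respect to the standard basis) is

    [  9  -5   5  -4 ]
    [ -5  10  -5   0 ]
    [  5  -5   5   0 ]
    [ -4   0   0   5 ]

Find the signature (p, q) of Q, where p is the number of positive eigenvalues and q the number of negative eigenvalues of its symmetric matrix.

(4, 0)

An LDLᵀ factorisation of A has diagonal entries 9, 65/9, 20/13, 1.
So there are 4 positive pivots.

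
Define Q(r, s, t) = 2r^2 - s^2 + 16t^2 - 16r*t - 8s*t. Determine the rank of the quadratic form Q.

The symmetric matrix is A = [[2, 0, -8], [0, -1, -4], [-8, -4, 16]].
Congruent diagonalization of A (simultaneous row and column reduction) yields pivots 2, -1, 0.
That gives 1 positive, 1 negative, 1 zero pivots.
The rank is the number of nonzero pivots: 2.

2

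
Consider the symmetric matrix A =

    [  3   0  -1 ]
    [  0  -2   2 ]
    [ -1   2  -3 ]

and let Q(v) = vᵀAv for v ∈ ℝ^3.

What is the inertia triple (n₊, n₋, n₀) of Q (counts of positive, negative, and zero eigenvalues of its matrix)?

(1, 2, 0)

Applying the same elementary operations to the rows and columns of A produces a congruent diagonal matrix with entries 3, -2, -4/3.
That gives 1 positive, 2 negative pivots.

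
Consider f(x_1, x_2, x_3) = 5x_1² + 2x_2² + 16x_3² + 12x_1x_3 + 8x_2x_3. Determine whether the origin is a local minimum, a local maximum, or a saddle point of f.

The Hessian at the origin is H = [[10, 0, 12], [0, 4, 8], [12, 8, 32]].
Applying the same elementary operations to the rows and columns of H produces a congruent diagonal matrix with entries 10, 4, 8/5.
So there are 3 positive pivots.
H is positive definite, so the origin is a strict local minimum.

local minimum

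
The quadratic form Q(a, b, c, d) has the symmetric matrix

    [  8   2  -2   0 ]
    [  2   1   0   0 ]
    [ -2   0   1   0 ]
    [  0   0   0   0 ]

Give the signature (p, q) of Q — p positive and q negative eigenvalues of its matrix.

(2, 0)

Applying the same elementary operations to the rows and columns of A produces a congruent diagonal matrix with entries 8, 1/2, 0, 0.
Counting signs: 2 positive, 2 zero.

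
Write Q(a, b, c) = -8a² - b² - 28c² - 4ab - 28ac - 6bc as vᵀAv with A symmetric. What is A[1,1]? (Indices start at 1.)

-8

The coefficient of a² in Q is -8, and that is exactly A[1,1].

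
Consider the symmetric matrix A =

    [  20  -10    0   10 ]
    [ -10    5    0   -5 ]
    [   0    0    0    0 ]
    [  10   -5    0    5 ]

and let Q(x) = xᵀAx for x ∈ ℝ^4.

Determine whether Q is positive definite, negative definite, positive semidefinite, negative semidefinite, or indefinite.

positive semidefinite

Applying the same elementary operations to the rows and columns of A produces a congruent diagonal matrix with entries 20, 0, 0, 0.
So there are 1 positive, 3 zero pivots.
Hence Q is positive semidefinite.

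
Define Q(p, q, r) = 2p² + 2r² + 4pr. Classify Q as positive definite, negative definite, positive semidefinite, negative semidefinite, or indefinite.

The symmetric matrix is A = [[2, 0, 2], [0, 0, 0], [2, 0, 2]].
Row-reducing A symmetrically gives the diagonal entries 2, 0, 0.
So there are 1 positive, 2 zero pivots.
Hence Q is positive semidefinite.

positive semidefinite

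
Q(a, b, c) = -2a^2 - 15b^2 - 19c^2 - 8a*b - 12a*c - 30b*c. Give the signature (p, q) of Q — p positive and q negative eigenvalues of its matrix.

The symmetric matrix is A = [[-2, -4, -6], [-4, -15, -15], [-6, -15, -19]].
An LDLᵀ factorisation of A has diagonal entries -2, -7, 2/7.
That gives 1 positive, 2 negative pivots.

(1, 2)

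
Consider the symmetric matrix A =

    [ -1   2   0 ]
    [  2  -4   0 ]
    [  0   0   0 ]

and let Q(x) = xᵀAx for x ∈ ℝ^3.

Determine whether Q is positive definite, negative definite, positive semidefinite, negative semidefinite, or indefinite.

Applying the same elementary operations to the rows and columns of A produces a congruent diagonal matrix with entries -1, 0, 0.
Counting signs: 1 negative, 2 zero.
Hence Q is negative semidefinite.

negative semidefinite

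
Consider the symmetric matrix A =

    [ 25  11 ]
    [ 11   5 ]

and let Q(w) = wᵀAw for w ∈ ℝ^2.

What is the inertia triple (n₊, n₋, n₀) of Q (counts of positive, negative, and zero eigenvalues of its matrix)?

(2, 0, 0)

Symmetric row and column elimination reduces A to a congruent diagonal form with pivots 25, 4/25.
That gives 2 positive pivots.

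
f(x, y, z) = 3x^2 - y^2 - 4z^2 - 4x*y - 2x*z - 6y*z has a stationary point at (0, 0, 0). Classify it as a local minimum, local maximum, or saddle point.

saddle point

The Hessian at the origin is H = [[6, -4, -2], [-4, -2, -6], [-2, -6, -8]].
Congruent diagonalization of H (simultaneous row and column reduction) yields pivots 6, -14/3, 20/7.
That gives 2 positive, 1 negative pivots.
H is indefinite, so the origin is a saddle point.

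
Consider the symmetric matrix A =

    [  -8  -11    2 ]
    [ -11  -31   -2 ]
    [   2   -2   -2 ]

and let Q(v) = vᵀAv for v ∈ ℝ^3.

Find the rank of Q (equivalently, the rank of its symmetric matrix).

3

Row-reducing A symmetrically gives the diagonal entries -8, -127/8, -10/127.
That gives 3 negative pivots.
The rank is the number of nonzero pivots: 3.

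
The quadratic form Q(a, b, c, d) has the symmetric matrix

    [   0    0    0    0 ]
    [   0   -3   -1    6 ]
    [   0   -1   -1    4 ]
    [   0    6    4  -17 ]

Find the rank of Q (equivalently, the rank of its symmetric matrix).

3

Symmetric row and column elimination reduces A to a congruent diagonal form with pivots 0, -3, -2/3, 1.
That gives 1 positive, 2 negative, 1 zero pivots.
The rank is the number of nonzero pivots: 3.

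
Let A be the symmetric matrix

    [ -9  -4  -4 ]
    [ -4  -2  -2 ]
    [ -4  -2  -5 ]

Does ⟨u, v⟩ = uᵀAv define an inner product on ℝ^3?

no

Leading principal minors: Δ_1 = -9, Δ_2 = 2, Δ_3 = -6.
The signs alternate starting with Δ_1 < 0, so by Sylvester's criterion Q is negative definite.
⟨·,·⟩ is an inner product exactly when A is positive definite.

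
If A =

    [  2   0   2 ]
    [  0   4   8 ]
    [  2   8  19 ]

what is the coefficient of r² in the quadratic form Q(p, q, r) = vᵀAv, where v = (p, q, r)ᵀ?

19

The coefficient of r² is the diagonal entry A[3,3] = 19.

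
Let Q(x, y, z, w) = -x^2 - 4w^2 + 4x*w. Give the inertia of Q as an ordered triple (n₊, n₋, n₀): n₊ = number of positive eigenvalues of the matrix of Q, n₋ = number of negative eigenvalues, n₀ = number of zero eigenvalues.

(0, 1, 3)

Write A = [[-1, 0, 0, 2], [0, 0, 0, 0], [0, 0, 0, 0], [2, 0, 0, -4]].
Symmetric row and column elimination reduces A to a congruent diagonal form with pivots -1, 0, 0, 0.
So there are 1 negative, 3 zero pivots.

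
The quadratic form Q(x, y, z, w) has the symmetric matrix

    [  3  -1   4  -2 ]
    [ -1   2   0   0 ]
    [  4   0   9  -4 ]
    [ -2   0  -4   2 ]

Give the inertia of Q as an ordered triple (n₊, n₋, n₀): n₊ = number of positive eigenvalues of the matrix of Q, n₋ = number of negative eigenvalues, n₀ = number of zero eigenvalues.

(4, 0, 0)

Row-reducing A symmetrically gives the diagonal entries 3, 5/3, 13/5, 2/13.
Counting signs: 4 positive.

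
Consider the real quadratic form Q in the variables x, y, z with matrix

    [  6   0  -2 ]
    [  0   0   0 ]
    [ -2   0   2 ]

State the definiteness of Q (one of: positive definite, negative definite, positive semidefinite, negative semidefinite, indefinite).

positive semidefinite

Symmetric row and column elimination reduces A to a congruent diagonal form with pivots 6, 0, 4/3.
So there are 2 positive, 1 zero pivots.
Hence Q is positive semidefinite.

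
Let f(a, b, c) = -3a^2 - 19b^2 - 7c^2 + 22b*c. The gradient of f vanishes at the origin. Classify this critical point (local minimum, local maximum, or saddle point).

local maximum

The Hessian at the origin is H = [[-6, 0, 0], [0, -38, 22], [0, 22, -14]].
Row-reducing H symmetrically gives the diagonal entries -6, -38, -24/19.
So there are 3 negative pivots.
H is negative definite, so the origin is a strict local maximum.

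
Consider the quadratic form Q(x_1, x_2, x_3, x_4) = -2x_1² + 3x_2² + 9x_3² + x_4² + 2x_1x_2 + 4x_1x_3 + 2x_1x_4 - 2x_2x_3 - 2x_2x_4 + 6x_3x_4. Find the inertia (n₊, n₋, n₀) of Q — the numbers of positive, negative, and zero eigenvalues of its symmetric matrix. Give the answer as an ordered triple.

(2, 2, 0)

The associated matrix is A = [[-2, 1, 2, 1], [1, 3, -1, -1], [2, -1, 9, 3], [1, -1, 3, 1]].
Symmetric row and column elimination reduces A to a congruent diagonal form with pivots -2, 7/2, 11, -2/77.
That gives 2 positive, 2 negative pivots.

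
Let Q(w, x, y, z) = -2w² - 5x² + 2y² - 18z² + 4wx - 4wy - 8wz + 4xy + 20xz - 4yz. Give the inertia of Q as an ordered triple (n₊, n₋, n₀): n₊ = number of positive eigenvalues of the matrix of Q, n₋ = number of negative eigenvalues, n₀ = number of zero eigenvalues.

The symmetric matrix is A = [[-2, 2, -2, -4], [2, -5, 2, 10], [-2, 2, 2, -2], [-4, 10, -2, -18]].
Congruent diagonalization of A (simultaneous row and column reduction) yields pivots -2, -3, 4, 1.
So there are 2 positive, 2 negative pivots.

(2, 2, 0)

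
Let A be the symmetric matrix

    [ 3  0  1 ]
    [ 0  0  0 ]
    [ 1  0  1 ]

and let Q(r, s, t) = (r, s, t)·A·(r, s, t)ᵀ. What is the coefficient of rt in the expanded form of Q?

2

The coefficient of rt is A[1,3] + A[3,1] = 2·1 = 2.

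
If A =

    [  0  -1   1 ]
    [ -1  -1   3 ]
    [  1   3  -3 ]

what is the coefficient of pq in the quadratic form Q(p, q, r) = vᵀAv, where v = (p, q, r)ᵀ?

-2

The coefficient of pq is A[1,2] + A[2,1] = 2·(-1) = -2.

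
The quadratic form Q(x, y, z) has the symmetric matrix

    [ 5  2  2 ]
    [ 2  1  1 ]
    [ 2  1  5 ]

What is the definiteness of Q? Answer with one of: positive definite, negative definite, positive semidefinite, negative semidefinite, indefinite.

Applying the same elementary operations to the rows and columns of A produces a congruent diagonal matrix with entries 5, 1/5, 4.
Counting signs: 3 positive.
Hence Q is positive definite.

positive definite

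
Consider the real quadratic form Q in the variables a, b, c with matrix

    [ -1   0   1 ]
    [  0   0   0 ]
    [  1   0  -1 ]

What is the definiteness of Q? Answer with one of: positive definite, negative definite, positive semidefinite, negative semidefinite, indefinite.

Symmetric row and column elimination reduces A to a congruent diagonal form with pivots -1, 0, 0.
Counting signs: 1 negative, 2 zero.
Hence Q is negative semidefinite.

negative semidefinite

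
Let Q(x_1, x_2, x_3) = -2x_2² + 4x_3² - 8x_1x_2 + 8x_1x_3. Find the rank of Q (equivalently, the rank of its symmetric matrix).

3

The symmetric matrix is A = [[0, -4, 4], [-4, -2, 0], [4, 0, 4]].
Row reduction of A gives 3 nonzero rows, so rank A = 3.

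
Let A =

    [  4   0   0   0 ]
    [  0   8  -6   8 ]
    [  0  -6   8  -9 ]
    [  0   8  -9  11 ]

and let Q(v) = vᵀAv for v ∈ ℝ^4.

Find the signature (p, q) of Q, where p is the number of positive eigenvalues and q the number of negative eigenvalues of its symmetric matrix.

Row-reducing A symmetrically gives the diagonal entries 4, 8, 7/2, 3/7.
Counting signs: 4 positive.

(4, 0)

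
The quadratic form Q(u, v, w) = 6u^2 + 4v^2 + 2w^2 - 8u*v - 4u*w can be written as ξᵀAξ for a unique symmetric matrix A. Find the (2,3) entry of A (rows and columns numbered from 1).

0

The coefficient of v·w in Q is 0. For a symmetric A this equals A[2,3] + A[3,2] = 2·A[2,3].
So A[2,3] = 0/2 = 0.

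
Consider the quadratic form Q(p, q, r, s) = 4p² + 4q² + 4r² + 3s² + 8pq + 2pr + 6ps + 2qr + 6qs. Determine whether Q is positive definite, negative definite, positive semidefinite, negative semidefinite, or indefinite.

The symmetric matrix is A = [[4, 4, 1, 3], [4, 4, 1, 3], [1, 1, 4, 0], [3, 3, 0, 3]].
Row-reducing A symmetrically gives the diagonal entries 4, 0, 15/4, 3/5.
That gives 3 positive, 1 zero pivots.
Hence Q is positive semidefinite.

positive semidefinite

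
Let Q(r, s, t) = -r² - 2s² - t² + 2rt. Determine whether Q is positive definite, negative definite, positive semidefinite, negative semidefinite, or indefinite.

The symmetric matrix is A = [[-1, 0, 1], [0, -2, 0], [1, 0, -1]].
Row-reducing A symmetrically gives the diagonal entries -1, -2, 0.
That gives 2 negative, 1 zero pivots.
Hence Q is negative semidefinite.

negative semidefinite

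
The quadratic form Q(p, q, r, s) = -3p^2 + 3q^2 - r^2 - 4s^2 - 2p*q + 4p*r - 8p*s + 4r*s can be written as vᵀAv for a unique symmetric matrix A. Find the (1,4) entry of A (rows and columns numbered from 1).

The coefficient of p·s in Q is -8. For a symmetric A this equals A[1,4] + A[4,1] = 2·A[1,4].
So A[1,4] = -8/2 = -4.

-4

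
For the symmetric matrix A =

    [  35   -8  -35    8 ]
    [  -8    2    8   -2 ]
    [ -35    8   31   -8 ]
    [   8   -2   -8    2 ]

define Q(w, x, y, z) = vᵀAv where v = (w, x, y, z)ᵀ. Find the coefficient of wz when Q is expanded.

The coefficient of wz is A[1,4] + A[4,1] = 2·8 = 16.

16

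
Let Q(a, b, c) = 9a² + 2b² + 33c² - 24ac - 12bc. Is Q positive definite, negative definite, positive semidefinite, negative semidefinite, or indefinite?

indefinite

Write A = [[9, 0, -12], [0, 2, -6], [-12, -6, 33]].
Row-reducing A symmetrically gives the diagonal entries 9, 2, -1.
Counting signs: 2 positive, 1 negative.
Hence Q is indefinite.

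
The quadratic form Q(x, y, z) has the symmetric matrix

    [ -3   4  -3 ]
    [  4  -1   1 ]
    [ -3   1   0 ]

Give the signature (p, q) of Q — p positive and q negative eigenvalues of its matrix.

(2, 1)

Symmetric row and column elimination reduces A to a congruent diagonal form with pivots -3, 13/3, 12/13.
So there are 2 positive, 1 negative pivots.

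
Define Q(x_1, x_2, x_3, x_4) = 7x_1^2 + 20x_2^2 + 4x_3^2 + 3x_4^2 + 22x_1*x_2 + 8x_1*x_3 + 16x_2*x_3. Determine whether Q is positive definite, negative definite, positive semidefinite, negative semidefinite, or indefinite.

The symmetric matrix is A = [[7, 11, 4, 0], [11, 20, 8, 0], [4, 8, 4, 0], [0, 0, 0, 3]].
An LDLᵀ factorisation of A has diagonal entries 7, 19/7, 12/19, 3.
Counting signs: 4 positive.
Hence Q is positive definite.

positive definite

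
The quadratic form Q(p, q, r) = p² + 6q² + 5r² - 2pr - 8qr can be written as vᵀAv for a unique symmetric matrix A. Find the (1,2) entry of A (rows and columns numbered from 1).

The coefficient of p·q in Q is 0. For a symmetric A this equals A[1,2] + A[2,1] = 2·A[1,2].
So A[1,2] = 0/2 = 0.

0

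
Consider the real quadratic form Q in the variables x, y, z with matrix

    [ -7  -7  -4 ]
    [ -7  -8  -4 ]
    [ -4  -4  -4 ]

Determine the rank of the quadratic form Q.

Applying the same elementary operations to the rows and columns of A produces a congruent diagonal matrix with entries -7, -1, -12/7.
So there are 3 negative pivots.
The rank is the number of nonzero pivots: 3.

3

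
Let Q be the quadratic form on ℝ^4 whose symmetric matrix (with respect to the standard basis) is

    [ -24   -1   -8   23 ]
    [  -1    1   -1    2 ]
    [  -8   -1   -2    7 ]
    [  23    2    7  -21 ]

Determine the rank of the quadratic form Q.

3

Symmetric row and column elimination reduces A to a congruent diagonal form with pivots -24, 25/24, 6/25, 0.
That gives 2 positive, 1 negative, 1 zero pivots.
The rank is the number of nonzero pivots: 3.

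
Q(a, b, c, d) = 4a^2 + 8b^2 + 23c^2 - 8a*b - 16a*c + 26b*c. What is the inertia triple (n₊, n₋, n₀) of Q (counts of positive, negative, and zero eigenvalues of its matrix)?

(3, 0, 1)

The symmetric matrix is A = [[4, -4, -8, 0], [-4, 8, 13, 0], [-8, 13, 23, 0], [0, 0, 0, 0]].
Row-reducing A symmetrically gives the diagonal entries 4, 4, 3/4, 0.
That gives 3 positive, 1 zero pivots.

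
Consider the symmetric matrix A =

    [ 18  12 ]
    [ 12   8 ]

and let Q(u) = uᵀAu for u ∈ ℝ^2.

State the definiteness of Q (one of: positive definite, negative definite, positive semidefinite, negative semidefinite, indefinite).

Row-reducing A symmetrically gives the diagonal entries 18, 0.
That gives 1 positive, 1 zero pivots.
Hence Q is positive semidefinite.

positive semidefinite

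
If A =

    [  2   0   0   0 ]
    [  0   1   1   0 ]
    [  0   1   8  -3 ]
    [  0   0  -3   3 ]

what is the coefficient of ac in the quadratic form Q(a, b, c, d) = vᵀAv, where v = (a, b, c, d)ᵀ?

0

The coefficient of ac is A[1,3] + A[3,1] = 2·0 = 0.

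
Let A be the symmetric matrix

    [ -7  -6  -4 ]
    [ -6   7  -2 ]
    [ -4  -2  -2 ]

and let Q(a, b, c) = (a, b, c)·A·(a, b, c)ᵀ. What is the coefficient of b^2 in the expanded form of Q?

7

The coefficient of b^2 is the diagonal entry A[2,2] = 7.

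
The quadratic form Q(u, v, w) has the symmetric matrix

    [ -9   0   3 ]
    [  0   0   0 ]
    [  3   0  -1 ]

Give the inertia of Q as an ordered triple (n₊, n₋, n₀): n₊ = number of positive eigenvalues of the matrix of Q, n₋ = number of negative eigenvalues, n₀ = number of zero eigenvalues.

(0, 1, 2)

Congruent diagonalization of A (simultaneous row and column reduction) yields pivots -9, 0, 0.
That gives 1 negative, 2 zero pivots.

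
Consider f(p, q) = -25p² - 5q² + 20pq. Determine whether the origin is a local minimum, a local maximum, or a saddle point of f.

local maximum

The Hessian at the origin is H = [[-50, 20], [20, -10]].
det H = -50·-10 − (20)² = 100 > 0 and H[1,1] = -50 < 0, so H is negative definite.
Therefore the origin is a local maximum.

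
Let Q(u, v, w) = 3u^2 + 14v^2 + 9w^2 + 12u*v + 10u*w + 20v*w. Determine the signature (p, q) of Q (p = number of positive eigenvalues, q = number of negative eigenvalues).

The associated matrix is A = [[3, 6, 5], [6, 14, 10], [5, 10, 9]].
Symmetric row and column elimination reduces A to a congruent diagonal form with pivots 3, 2, 2/3.
Counting signs: 3 positive.

(3, 0)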